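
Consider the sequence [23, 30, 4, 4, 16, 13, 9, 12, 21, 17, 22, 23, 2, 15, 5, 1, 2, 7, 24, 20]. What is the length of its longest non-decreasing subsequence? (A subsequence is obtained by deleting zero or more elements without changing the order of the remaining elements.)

8

One longest non-decreasing subsequence is 4, 4, 9, 12, 21, 22, 23, 24 (positions 3,4,7,8,9,11,12,19), of length 8; no longer one exists.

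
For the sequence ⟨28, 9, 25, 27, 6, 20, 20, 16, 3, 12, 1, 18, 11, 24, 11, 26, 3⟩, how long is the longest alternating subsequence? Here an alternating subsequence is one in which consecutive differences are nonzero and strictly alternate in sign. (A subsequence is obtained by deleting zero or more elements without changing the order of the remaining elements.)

14

Track the best alternating length ending on an up-step vs a down-step at each position: up/down = 1/1, 1/2, 3/2, 3/2, 1/4, 5/4, 5/4, 5/6, 1/6, 7/6, 1/8, 9/6, 9/10, 11/4, 9/12, 13/4, 9/14.
The maximum over both is 14; one such subsequence is 28, 9, 25, 6, 20, 3, 12, 1, 18, 11, 24, 11, 26, 3.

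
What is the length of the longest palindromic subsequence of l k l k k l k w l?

8

Using dp[i][j] = 2 + dp[i+1][j−1] if the ends match, else max(dp[i+1][j], dp[i][j−1]):
dp[1][9] = 8. A witness is lklkklkl at positions 1,2,3,4,5,6,7,9.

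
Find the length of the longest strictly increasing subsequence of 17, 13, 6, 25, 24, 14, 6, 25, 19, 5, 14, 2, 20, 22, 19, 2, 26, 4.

Scanning left to right, the best length ending at each element is: 17→1, 13→1, 6→1, 25→2, 24→2, 14→2, 6→1, 25→3, 19→3, 5→1, 14→2, 2→1, 20→4, 22→5, 19→3, 2→1, 26→6, 4→2.
So the longest increasing subsequence has length 6, e.g. 13, 14, 19, 20, 22, 26.

6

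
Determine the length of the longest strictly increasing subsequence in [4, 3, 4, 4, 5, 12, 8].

4

One longest increasing subsequence is 3, 4, 5, 12 (positions 2,3,5,6), of length 4; no longer one exists.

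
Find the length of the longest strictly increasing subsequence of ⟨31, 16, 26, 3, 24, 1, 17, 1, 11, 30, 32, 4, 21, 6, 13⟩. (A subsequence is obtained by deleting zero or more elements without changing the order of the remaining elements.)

4

Scanning left to right, the best length ending at each element is: 31→1, 16→1, 26→2, 3→1, 24→2, 1→1, 17→2, 1→1, 11→2, 30→3, 32→4, 4→2, 21→3, 6→3, 13→4.
So the longest increasing subsequence has length 4, e.g. 16, 26, 30, 32.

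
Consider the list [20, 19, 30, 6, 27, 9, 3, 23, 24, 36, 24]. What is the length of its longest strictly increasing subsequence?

5

Let dp[i] be the longest increasing subsequence ending at position i. Then dp = [1, 1, 2, 1, 2, 2, 1, 3, 4, 5, 4].
The maximum is 5; one witness is 6, 9, 23, 24, 36 at positions 4,6,8,9,10.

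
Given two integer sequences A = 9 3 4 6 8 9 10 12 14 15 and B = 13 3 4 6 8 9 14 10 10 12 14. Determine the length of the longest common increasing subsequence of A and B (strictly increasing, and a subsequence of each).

For each value that appears in both, track the longest common increasing run ending there.
The best achievable length is 8; one witness is 3, 4, 6, 8, 9, 10, 12, 14 (A-positions 2,3,4,5,6,7,8,9, B-positions 2,3,4,5,6,8,10,11).

8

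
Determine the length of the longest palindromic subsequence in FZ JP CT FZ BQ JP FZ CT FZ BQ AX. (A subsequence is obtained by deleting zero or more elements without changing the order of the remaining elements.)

7

One longest palindromic subsequence is FZ CT FZ JP FZ CT FZ (positions 1,3,4,6,7,8,9); it reads the same forward and backward, and the interval DP gives dp[1][11] = 7.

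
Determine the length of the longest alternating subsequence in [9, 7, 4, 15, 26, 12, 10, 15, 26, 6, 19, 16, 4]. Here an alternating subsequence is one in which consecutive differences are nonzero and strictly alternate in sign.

8

Track the best alternating length ending on an up-step vs a down-step at each position: up/down = 1/1, 1/2, 1/2, 3/1, 3/1, 3/4, 3/4, 5/4, 5/1, 3/6, 7/6, 7/8, 1/8.
The maximum over both is 8; one such subsequence is 9, 7, 15, 12, 15, 6, 19, 16.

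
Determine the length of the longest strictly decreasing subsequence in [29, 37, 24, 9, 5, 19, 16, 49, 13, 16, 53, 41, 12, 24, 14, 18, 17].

6

Scanning left to right, the best length ending at each element is: 29→1, 37→1, 24→2, 9→3, 5→4, 19→3, 16→4, 49→1, 13→5, 16→4, 53→1, 41→2, 12→6, 24→3, 14→5, 18→4, 17→5.
So the longest decreasing subsequence has length 6, e.g. 29, 24, 19, 16, 13, 12.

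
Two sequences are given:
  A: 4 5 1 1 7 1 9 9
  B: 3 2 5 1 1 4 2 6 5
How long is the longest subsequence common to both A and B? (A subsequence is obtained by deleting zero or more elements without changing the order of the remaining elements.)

3

A longest common subsequence is 5, 1, 1 (length 3); the LCS DP confirms no longer common subsequence exists.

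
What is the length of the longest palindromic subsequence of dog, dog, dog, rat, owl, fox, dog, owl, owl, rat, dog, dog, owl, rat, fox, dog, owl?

One longest palindromic subsequence is dog dog dog rat owl owl owl rat dog dog dog (positions 1,2,3,4,5,8,9,10,11,12,16); it reads the same forward and backward, and the interval DP gives dp[1][17] = 11.

11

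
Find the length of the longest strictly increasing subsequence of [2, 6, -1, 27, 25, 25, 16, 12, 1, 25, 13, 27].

5

One longest increasing subsequence is 2, 6, 16, 25, 27 (positions 1,2,7,10,12), of length 5; no longer one exists.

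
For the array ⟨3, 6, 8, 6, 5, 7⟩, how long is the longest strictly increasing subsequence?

3

Scanning left to right, the best length ending at each element is: 3→1, 6→2, 8→3, 6→2, 5→2, 7→3.
So the longest increasing subsequence has length 3, e.g. 3, 6, 8.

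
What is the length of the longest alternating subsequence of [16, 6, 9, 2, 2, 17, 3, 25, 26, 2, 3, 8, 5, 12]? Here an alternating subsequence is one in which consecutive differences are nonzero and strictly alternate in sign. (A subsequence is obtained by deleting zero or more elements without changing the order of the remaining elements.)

Track the best alternating length ending on an up-step vs a down-step at each position: up/down = 1/1, 1/2, 3/2, 1/4, 1/4, 5/1, 5/6, 7/1, 7/1, 1/8, 9/8, 9/8, 9/10, 11/8.
The maximum over both is 11; one such subsequence is 16, 6, 9, 2, 17, 3, 25, 2, 8, 5, 12.

11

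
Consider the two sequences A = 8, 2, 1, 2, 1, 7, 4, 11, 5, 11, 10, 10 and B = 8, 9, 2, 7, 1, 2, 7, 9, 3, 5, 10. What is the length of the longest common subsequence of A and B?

7

A longest common subsequence is 8, 2, 1, 2, 7, 5, 10 (length 7); the LCS DP confirms no longer common subsequence exists.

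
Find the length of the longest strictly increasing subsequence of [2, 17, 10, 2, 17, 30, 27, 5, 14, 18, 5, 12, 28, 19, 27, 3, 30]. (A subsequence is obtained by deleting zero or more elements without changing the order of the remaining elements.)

7

One longest increasing subsequence is 2, 10, 17, 18, 19, 27, 30 (positions 1,3,5,10,14,15,17), of length 7; no longer one exists.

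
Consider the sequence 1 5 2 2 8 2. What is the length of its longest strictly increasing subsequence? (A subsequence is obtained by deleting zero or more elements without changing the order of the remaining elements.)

Scanning left to right, the best length ending at each element is: 1→1, 5→2, 2→2, 2→2, 8→3, 2→2.
So the longest increasing subsequence has length 3, e.g. 1, 5, 8.

3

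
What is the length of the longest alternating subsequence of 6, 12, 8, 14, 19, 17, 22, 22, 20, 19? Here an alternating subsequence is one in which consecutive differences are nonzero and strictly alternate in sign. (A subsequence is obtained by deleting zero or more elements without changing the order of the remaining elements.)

Track the best alternating length ending on an up-step vs a down-step at each position: up/down = 1/1, 2/1, 2/3, 4/1, 4/1, 4/5, 6/1, 6/1, 6/7, 6/7.
The maximum over both is 7; one such subsequence is 6, 12, 8, 19, 17, 22, 20.

7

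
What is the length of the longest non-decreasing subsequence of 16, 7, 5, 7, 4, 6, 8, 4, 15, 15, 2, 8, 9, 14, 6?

Scanning left to right, the best length ending at each element is: 16→1, 7→1, 5→1, 7→2, 4→1, 6→2, 8→3, 4→2, 15→4, 15→5, 2→1, 8→4, 9→5, 14→6, 6→3.
So the longest non-decreasing subsequence has length 6, e.g. 7, 7, 8, 8, 9, 14.

6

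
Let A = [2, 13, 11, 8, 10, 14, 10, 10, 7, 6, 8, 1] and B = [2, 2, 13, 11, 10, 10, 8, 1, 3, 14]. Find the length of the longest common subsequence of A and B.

Backtracking the LCS table gives one alignment: 2 (A1,B2) → 13 (A2,B3) → 11 (A3,B4) → 10 (A7,B5) → 10 (A8,B6) → 8 (A11,B7) → 1 (A12,B8).
So the longest common subsequence has length 7.

7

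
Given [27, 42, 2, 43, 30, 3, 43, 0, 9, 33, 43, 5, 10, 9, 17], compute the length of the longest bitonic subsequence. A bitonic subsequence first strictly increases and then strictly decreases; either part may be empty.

7

Let inc[i] be the LIS ending at i and dec[i] the longest strictly decreasing subsequence starting at i. inc = [1, 2, 1, 3, 2, 2, 3, 1, 3, 4, 5, 3, 4, 4, 5], dec = [3, 4, 2, 4, 3, 2, 4, 1, 2, 3, 3, 1, 2, 1, 1].
max_i inc[i]+dec[i]−1 = 7, with one witness 2, 3, 9, 33, 43, 10, 9.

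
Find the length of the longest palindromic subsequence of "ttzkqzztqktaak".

8

Using dp[i][j] = 2 + dp[i+1][j−1] if the ends match, else max(dp[i+1][j], dp[i][j−1]):
dp[1][14] = 8. A witness is tkqzzqkt at positions 2,4,5,6,7,9,10,11.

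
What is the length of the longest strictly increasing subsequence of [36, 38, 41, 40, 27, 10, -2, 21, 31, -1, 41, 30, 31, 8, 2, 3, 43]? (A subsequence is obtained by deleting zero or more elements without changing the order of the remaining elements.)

5

Let dp[i] be the longest increasing subsequence ending at position i. Then dp = [1, 2, 3, 3, 1, 1, 1, 2, 3, 2, 4, 3, 4, 3, 3, 4, 5].
The maximum is 5; one witness is 36, 38, 40, 41, 43 at positions 1,2,4,11,17.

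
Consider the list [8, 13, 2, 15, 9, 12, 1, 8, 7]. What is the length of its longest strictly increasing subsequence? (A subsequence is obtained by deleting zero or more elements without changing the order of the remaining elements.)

3

Let dp[i] be the longest increasing subsequence ending at position i. Then dp = [1, 2, 1, 3, 2, 3, 1, 2, 2].
The maximum is 3; one witness is 8, 13, 15 at positions 1,2,4.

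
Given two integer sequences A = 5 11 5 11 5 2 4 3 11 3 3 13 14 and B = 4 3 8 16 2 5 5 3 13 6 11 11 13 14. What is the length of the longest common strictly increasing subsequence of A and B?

A longest common strictly increasing subsequence is 2, 3, 11, 13, 14 (length 5); it appears in order in both A and B, and no longer such subsequence exists.

5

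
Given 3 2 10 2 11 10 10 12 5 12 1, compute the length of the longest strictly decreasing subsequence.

4

One longest decreasing subsequence is 11, 10, 5, 1 (positions 5,6,9,11), of length 4; no longer one exists.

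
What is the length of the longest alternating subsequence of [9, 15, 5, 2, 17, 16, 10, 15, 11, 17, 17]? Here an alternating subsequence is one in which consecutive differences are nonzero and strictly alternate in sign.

A longest alternating subsequence is 9, 15, 5, 17, 10, 15, 11, 17 (positions 1,2,3,5,7,8,9,10); its 7 consecutive differences strictly alternate in sign, and length 8 is optimal.

8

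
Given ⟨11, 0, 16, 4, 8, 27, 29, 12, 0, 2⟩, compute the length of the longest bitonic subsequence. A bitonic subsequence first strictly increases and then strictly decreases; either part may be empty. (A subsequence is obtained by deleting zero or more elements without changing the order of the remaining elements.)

One longest bitonic subsequence is 0, 4, 8, 27, 29, 12, 2 (positions 2,4,5,6,7,8,10): it rises to 29 then falls. Length 7 is optimal.

7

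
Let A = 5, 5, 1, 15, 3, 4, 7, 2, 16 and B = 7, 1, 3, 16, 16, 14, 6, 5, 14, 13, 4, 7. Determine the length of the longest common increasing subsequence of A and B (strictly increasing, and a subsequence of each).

4

A longest common strictly increasing subsequence is 1, 3, 4, 7 (length 4); it appears in order in both A and B, and no longer such subsequence exists.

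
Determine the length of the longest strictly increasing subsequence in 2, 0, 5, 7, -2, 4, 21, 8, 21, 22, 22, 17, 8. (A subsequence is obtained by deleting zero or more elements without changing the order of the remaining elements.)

Scanning left to right, the best length ending at each element is: 2→1, 0→1, 5→2, 7→3, -2→1, 4→2, 21→4, 8→4, 21→5, 22→6, 22→6, 17→5, 8→4.
So the longest increasing subsequence has length 6, e.g. 2, 5, 7, 8, 21, 22.

6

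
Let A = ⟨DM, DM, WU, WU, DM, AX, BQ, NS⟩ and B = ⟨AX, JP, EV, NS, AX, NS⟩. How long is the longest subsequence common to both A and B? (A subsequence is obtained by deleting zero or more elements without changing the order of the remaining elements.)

2

A longest common subsequence is AX, NS (length 2); the LCS DP confirms no longer common subsequence exists.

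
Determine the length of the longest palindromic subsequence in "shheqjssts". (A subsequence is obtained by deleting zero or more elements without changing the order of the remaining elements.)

One longest palindromic subsequence is ssss (positions 1,7,8,10); it reads the same forward and backward, and the interval DP gives dp[1][10] = 4.

4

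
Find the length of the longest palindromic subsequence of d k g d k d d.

One longest palindromic subsequence is ddkdd (positions 1,4,5,6,7); it reads the same forward and backward, and the interval DP gives dp[1][7] = 5.

5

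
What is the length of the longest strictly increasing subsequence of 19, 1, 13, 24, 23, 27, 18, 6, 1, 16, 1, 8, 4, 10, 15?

Scanning left to right, the best length ending at each element is: 19→1, 1→1, 13→2, 24→3, 23→3, 27→4, 18→3, 6→2, 1→1, 16→3, 1→1, 8→3, 4→2, 10→4, 15→5.
So the longest increasing subsequence has length 5, e.g. 1, 6, 8, 10, 15.

5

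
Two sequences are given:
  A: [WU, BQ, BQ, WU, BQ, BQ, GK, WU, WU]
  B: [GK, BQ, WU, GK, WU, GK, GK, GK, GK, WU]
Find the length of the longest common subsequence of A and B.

5

A longest common subsequence is BQ, WU, GK, WU, WU (length 5); the LCS DP confirms no longer common subsequence exists.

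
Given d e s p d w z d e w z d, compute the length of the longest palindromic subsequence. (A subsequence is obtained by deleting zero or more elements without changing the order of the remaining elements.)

One longest palindromic subsequence is dedzded (positions 1,2,5,7,8,9,12); it reads the same forward and backward, and the interval DP gives dp[1][12] = 7.

7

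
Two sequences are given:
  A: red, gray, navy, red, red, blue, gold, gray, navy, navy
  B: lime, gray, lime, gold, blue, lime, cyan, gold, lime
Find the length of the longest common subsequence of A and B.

A longest common subsequence is gray, blue, gold (length 3); the LCS DP confirms no longer common subsequence exists.

3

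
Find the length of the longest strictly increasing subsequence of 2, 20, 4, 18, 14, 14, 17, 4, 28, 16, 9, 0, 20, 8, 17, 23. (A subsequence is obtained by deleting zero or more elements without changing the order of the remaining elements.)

6

Scanning left to right, the best length ending at each element is: 2→1, 20→2, 4→2, 18→3, 14→3, 14→3, 17→4, 4→2, 28→5, 16→4, 9→3, 0→1, 20→5, 8→3, 17→5, 23→6.
So the longest increasing subsequence has length 6, e.g. 2, 4, 14, 17, 20, 23.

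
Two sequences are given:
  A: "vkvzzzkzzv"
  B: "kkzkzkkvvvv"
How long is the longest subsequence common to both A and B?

5

Backtracking the LCS table gives one alignment: k (A2,B2) → z (A4,B3) → z (A5,B5) → k (A7,B7) → v (A10,B11).
So the longest common subsequence has length 5.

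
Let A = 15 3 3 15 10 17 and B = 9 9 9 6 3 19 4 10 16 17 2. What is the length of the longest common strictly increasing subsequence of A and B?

A longest common strictly increasing subsequence is 3, 10, 17 (length 3); it appears in order in both A and B, and no longer such subsequence exists.

3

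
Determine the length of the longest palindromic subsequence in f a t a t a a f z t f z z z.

Using dp[i][j] = 2 + dp[i+1][j−1] if the ends match, else max(dp[i+1][j], dp[i][j−1]):
dp[1][14] = 7. A witness is ftaaatf at positions 1,3,4,6,7,10,11.

7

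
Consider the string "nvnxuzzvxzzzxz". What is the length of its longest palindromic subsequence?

One longest palindromic subsequence is zxzzzxz (positions 6,9,10,11,12,13,14); it reads the same forward and backward, and the interval DP gives dp[1][14] = 7.

7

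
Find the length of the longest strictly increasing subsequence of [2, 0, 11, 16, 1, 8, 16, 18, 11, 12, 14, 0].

One longest increasing subsequence is 0, 1, 8, 11, 12, 14 (positions 2,5,6,9,10,11), of length 6; no longer one exists.

6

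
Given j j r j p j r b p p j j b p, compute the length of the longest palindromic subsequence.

9

Using dp[i][j] = 2 + dp[i+1][j−1] if the ends match, else max(dp[i+1][j], dp[i][j−1]):
dp[1][14] = 9. A witness is jjrjpjrjj at positions 1,2,3,4,5,6,7,11,12.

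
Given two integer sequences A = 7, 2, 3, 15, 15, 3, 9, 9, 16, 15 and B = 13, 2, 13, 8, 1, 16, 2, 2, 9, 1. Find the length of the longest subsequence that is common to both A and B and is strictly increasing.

For each value that appears in both, track the longest common increasing run ending there.
The best achievable length is 2; one witness is 2, 16 (A-positions 2,9, B-positions 2,6).

2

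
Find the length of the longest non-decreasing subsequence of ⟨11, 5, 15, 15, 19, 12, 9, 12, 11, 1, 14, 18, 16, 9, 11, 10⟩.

One longest non-decreasing subsequence is 11, 12, 12, 14, 18 (positions 1,6,8,11,12), of length 5; no longer one exists.

5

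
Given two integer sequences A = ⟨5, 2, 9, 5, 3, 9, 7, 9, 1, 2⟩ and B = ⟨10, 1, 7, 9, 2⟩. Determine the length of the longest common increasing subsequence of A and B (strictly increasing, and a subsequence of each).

For each value that appears in both, track the longest common increasing run ending there.
The best achievable length is 2; one witness is 7, 9 (A-positions 7,8, B-positions 3,4).

2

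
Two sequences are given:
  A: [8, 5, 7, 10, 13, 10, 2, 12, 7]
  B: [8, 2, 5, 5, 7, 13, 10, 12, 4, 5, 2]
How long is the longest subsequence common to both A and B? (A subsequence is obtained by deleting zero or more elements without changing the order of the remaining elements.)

6

A longest common subsequence is 8, 5, 7, 13, 10, 2 (length 6); the LCS DP confirms no longer common subsequence exists.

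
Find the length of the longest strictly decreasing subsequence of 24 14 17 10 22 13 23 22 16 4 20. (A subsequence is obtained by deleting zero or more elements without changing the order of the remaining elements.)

5

One longest decreasing subsequence is 24, 23, 22, 16, 4 (positions 1,7,8,9,10), of length 5; no longer one exists.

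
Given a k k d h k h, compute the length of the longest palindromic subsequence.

One longest palindromic subsequence is hkh (positions 5,6,7); it reads the same forward and backward, and the interval DP gives dp[1][7] = 3.

3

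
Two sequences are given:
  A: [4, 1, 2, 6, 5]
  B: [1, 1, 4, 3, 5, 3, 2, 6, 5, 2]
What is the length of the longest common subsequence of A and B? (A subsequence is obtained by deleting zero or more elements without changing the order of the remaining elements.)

Backtracking the LCS table gives one alignment: 4 (A1,B3) → 2 (A3,B7) → 6 (A4,B8) → 5 (A5,B9).
So the longest common subsequence has length 4.

4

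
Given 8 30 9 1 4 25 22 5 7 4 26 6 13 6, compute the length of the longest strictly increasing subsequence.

5

One longest increasing subsequence is 1, 4, 5, 7, 26 (positions 4,5,8,9,11), of length 5; no longer one exists.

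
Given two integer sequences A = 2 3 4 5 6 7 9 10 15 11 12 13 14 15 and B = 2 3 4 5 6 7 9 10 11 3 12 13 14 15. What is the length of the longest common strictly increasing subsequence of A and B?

For each value that appears in both, track the longest common increasing run ending there.
The best achievable length is 13; one witness is 2, 3, 4, 5, 6, 7, 9, 10, 11, 12, 13, 14, 15 (A-positions 1,2,3,4,5,6,7,8,10,11,12,13,14, B-positions 1,2,3,4,5,6,7,8,9,11,12,13,14).

13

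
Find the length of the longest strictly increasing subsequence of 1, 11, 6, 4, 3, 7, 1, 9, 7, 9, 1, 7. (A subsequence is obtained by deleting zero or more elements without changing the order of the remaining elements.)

Let dp[i] be the longest increasing subsequence ending at position i. Then dp = [1, 2, 2, 2, 2, 3, 1, 4, 3, 4, 1, 3].
The maximum is 4; one witness is 1, 6, 7, 9 at positions 1,3,6,8.

4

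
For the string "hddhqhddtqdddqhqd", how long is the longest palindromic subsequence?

11

One longest palindromic subsequence is dqhqdddqhqd (positions 2,5,6,10,11,12,13,14,15,16,17); it reads the same forward and backward, and the interval DP gives dp[1][17] = 11.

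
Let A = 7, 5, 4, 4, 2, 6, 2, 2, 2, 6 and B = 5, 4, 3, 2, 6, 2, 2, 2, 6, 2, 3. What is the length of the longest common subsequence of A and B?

8

A longest common subsequence is 5, 4, 2, 6, 2, 2, 2, 6 (length 8); the LCS DP confirms no longer common subsequence exists.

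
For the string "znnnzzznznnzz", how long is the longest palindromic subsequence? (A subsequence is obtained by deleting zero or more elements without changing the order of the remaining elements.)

11

One longest palindromic subsequence is znnnzzznnnz (positions 1,2,3,4,5,6,7,8,10,11,13); it reads the same forward and backward, and the interval DP gives dp[1][13] = 11.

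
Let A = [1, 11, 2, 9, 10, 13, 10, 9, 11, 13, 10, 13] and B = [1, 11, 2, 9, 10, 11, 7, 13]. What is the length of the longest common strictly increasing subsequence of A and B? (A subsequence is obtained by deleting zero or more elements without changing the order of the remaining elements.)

6

For each value that appears in both, track the longest common increasing run ending there.
The best achievable length is 6; one witness is 1, 2, 9, 10, 11, 13 (A-positions 1,3,4,5,9,10, B-positions 1,3,4,5,6,8).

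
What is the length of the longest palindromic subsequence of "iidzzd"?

One longest palindromic subsequence is dzzd (positions 3,4,5,6); it reads the same forward and backward, and the interval DP gives dp[1][6] = 4.

4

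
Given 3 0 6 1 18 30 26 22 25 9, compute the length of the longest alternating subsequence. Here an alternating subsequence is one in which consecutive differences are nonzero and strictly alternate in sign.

8

A longest alternating subsequence is 3, 0, 6, 1, 30, 22, 25, 9 (positions 1,2,3,4,6,8,9,10); its 7 consecutive differences strictly alternate in sign, and length 8 is optimal.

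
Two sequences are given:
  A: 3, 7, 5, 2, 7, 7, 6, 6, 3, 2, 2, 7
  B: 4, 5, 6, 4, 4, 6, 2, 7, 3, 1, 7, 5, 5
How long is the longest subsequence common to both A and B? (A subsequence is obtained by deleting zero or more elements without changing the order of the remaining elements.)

A longest common subsequence is 5, 2, 7, 3, 7 (length 5); the LCS DP confirms no longer common subsequence exists.

5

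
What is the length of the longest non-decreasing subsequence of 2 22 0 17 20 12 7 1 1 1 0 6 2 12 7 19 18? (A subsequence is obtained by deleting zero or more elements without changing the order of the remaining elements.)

Scanning left to right, the best length ending at each element is: 2→1, 22→2, 0→1, 17→2, 20→3, 12→2, 7→2, 1→2, 1→3, 1→4, 0→2, 6→5, 2→5, 12→6, 7→6, 19→7, 18→7.
So the longest non-decreasing subsequence has length 7, e.g. 0, 1, 1, 1, 6, 12, 19.

7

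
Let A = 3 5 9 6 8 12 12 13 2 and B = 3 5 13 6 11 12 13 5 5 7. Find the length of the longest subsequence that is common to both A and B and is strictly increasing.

For each value that appears in both, track the longest common increasing run ending there.
The best achievable length is 5; one witness is 3, 5, 6, 12, 13 (A-positions 1,2,4,6,8, B-positions 1,2,4,6,7).

5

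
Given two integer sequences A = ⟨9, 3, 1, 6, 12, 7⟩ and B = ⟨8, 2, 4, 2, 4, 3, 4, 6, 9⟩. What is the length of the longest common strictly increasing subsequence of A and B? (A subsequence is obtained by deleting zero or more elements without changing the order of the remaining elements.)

For each value that appears in both, track the longest common increasing run ending there.
The best achievable length is 2; one witness is 3, 6 (A-positions 2,4, B-positions 6,8).

2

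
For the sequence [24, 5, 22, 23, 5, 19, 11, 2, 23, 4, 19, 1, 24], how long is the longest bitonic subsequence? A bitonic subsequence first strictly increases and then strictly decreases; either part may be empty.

Let inc[i] be the LIS ending at i and dec[i] the longest strictly decreasing subsequence starting at i. inc = [1, 1, 2, 3, 1, 2, 2, 1, 3, 2, 3, 1, 4], dec = [6, 3, 5, 5, 3, 4, 3, 2, 3, 2, 2, 1, 1].
max_i inc[i]+dec[i]−1 = 7, with one witness 5, 22, 23, 19, 11, 4, 1.

7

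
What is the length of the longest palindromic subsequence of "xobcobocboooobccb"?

12

One longest palindromic subsequence is bccboooobccb (positions 3,4,8,9,10,11,12,13,14,15,16,17); it reads the same forward and backward, and the interval DP gives dp[1][17] = 12.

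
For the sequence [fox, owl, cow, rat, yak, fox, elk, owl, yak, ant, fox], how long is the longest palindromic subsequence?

One longest palindromic subsequence is fox yak owl yak fox (positions 1,5,8,9,11); it reads the same forward and backward, and the interval DP gives dp[1][11] = 5.

5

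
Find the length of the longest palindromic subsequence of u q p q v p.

3

Using dp[i][j] = 2 + dp[i+1][j−1] if the ends match, else max(dp[i+1][j], dp[i][j−1]):
dp[1][6] = 3. A witness is pvp at positions 3,5,6.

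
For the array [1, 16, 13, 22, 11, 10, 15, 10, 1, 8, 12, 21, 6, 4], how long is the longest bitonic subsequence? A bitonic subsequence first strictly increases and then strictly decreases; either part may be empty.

One longest bitonic subsequence is 1, 16, 13, 11, 10, 8, 6, 4 (positions 1,2,3,5,8,10,13,14): it rises to 16 then falls. Length 8 is optimal.

8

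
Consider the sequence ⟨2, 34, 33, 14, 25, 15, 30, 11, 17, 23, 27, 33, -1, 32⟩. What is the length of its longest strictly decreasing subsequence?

6

Let dp[i] be the longest decreasing subsequence ending at position i. Then dp = [1, 1, 2, 3, 3, 4, 3, 5, 4, 4, 4, 2, 6, 3].
The maximum is 6; one witness is 34, 33, 25, 15, 11, -1 at positions 2,3,5,6,8,13.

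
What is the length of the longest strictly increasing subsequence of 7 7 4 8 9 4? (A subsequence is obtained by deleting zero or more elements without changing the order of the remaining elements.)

Let dp[i] be the longest increasing subsequence ending at position i. Then dp = [1, 1, 1, 2, 3, 1].
The maximum is 3; one witness is 7, 8, 9 at positions 1,4,5.

3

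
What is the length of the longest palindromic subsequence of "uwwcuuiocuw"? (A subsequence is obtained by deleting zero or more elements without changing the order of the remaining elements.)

Using dp[i][j] = 2 + dp[i+1][j−1] if the ends match, else max(dp[i+1][j], dp[i][j−1]):
dp[1][11] = 6. A witness is wcuucw at positions 2,4,5,6,9,11.

6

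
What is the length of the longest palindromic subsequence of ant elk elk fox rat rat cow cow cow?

3

One longest palindromic subsequence is cow cow cow (positions 7,8,9); it reads the same forward and backward, and the interval DP gives dp[1][9] = 3.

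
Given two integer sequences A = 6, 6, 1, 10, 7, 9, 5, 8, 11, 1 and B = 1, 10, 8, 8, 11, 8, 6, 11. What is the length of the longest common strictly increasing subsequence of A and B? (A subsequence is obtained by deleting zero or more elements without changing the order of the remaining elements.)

A longest common strictly increasing subsequence is 1, 10, 11 (length 3); it appears in order in both A and B, and no longer such subsequence exists.

3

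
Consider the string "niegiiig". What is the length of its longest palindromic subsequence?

Using dp[i][j] = 2 + dp[i+1][j−1] if the ends match, else max(dp[i+1][j], dp[i][j−1]):
dp[1][8] = 5. A witness is giiig at positions 4,5,6,7,8.

5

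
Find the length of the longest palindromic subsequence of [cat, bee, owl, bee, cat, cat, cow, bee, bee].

Using dp[i][j] = 2 + dp[i+1][j−1] if the ends match, else max(dp[i+1][j], dp[i][j−1]):
dp[1][9] = 6. A witness is bee bee cat cat bee bee at positions 2,4,5,6,8,9.

6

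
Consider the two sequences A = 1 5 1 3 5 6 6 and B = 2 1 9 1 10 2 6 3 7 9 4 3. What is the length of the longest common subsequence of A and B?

A longest common subsequence is 1, 1, 3 (length 3); the LCS DP confirms no longer common subsequence exists.

3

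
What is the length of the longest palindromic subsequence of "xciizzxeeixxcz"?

Using dp[i][j] = 2 + dp[i+1][j−1] if the ends match, else max(dp[i+1][j], dp[i][j−1]):
dp[1][14] = 6. A witness is zxeexz at positions 5,7,8,9,12,14.

6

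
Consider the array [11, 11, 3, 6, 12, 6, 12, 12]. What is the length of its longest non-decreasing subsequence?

Scanning left to right, the best length ending at each element is: 11→1, 11→2, 3→1, 6→2, 12→3, 6→3, 12→4, 12→5.
So the longest non-decreasing subsequence has length 5, e.g. 11, 11, 12, 12, 12.

5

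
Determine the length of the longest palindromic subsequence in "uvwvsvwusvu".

One longest palindromic subsequence is uvwvsvwvu (positions 1,2,3,4,5,6,7,10,11); it reads the same forward and backward, and the interval DP gives dp[1][11] = 9.

9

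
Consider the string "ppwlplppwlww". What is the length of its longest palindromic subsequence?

Using dp[i][j] = 2 + dp[i+1][j−1] if the ends match, else max(dp[i+1][j], dp[i][j−1]):
dp[1][12] = 7. A witness is wlppplw at positions 3,4,5,7,8,10,12.

7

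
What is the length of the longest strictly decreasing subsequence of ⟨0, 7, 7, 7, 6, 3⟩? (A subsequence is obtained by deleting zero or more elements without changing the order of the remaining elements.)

3

Scanning left to right, the best length ending at each element is: 0→1, 7→1, 7→1, 7→1, 6→2, 3→3.
So the longest decreasing subsequence has length 3, e.g. 7, 6, 3.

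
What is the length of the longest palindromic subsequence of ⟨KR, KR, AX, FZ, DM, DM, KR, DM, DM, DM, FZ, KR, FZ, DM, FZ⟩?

One longest palindromic subsequence is FZ DM KR DM DM DM KR DM FZ (positions 4,5,7,8,9,10,12,14,15); it reads the same forward and backward, and the interval DP gives dp[1][15] = 9.

9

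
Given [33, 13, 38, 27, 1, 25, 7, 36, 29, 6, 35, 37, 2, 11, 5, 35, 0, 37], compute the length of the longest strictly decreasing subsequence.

One longest decreasing subsequence is 33, 27, 25, 7, 6, 2, 0 (positions 1,4,6,7,10,13,17), of length 7; no longer one exists.

7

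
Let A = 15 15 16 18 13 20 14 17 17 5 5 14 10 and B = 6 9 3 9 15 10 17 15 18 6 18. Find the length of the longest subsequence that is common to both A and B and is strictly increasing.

A longest common strictly increasing subsequence is 15, 17 (length 2); it appears in order in both A and B, and no longer such subsequence exists.

2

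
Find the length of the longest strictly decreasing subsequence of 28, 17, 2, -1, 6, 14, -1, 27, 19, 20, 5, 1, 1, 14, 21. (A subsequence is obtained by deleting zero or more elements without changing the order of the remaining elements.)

5

Let dp[i] be the longest decreasing subsequence ending at position i. Then dp = [1, 2, 3, 4, 3, 3, 4, 2, 3, 3, 4, 5, 5, 4, 3].
The maximum is 5; one witness is 28, 17, 6, 5, 1 at positions 1,2,5,11,12.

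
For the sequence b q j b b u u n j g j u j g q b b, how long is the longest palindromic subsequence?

One longest palindromic subsequence is bqjujgjujqb (positions 1,2,3,6,9,10,11,12,13,15,17); it reads the same forward and backward, and the interval DP gives dp[1][17] = 11.

11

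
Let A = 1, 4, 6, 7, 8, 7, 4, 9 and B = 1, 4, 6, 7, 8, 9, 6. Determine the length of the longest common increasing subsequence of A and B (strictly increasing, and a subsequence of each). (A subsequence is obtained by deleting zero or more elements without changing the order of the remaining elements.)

For each value that appears in both, track the longest common increasing run ending there.
The best achievable length is 6; one witness is 1, 4, 6, 7, 8, 9 (A-positions 1,2,3,4,5,8, B-positions 1,2,3,4,5,6).

6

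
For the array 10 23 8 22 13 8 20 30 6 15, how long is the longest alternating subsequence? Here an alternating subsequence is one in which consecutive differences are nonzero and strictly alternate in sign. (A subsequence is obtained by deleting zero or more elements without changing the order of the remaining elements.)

A longest alternating subsequence is 10, 23, 8, 22, 13, 20, 6, 15 (positions 1,2,3,4,5,7,9,10); its 7 consecutive differences strictly alternate in sign, and length 8 is optimal.

8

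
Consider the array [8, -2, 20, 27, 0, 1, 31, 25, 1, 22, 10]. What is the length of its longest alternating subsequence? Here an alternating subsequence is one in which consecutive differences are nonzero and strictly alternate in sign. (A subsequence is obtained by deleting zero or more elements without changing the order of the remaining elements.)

8

Track the best alternating length ending on an up-step vs a down-step at each position: up/down = 1/1, 1/2, 3/1, 3/1, 3/4, 5/4, 5/1, 5/6, 5/6, 7/6, 7/8.
The maximum over both is 8; one such subsequence is 8, -2, 20, 0, 31, 1, 22, 10.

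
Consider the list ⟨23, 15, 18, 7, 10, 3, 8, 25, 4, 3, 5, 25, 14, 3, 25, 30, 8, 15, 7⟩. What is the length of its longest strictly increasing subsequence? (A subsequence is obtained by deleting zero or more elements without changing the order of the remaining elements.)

6

Scanning left to right, the best length ending at each element is: 23→1, 15→1, 18→2, 7→1, 10→2, 3→1, 8→2, 25→3, 4→2, 3→1, 5→3, 25→4, 14→4, 3→1, 25→5, 30→6, 8→4, 15→5, 7→4.
So the longest increasing subsequence has length 6, e.g. 3, 4, 5, 14, 25, 30.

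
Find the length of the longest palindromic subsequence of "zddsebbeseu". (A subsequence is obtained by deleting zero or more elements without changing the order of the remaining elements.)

6

One longest palindromic subsequence is sebbes (positions 4,5,6,7,8,9); it reads the same forward and backward, and the interval DP gives dp[1][11] = 6.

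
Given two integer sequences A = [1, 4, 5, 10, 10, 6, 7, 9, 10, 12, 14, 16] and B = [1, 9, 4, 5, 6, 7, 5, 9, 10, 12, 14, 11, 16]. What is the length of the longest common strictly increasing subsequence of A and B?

10

For each value that appears in both, track the longest common increasing run ending there.
The best achievable length is 10; one witness is 1, 4, 5, 6, 7, 9, 10, 12, 14, 16 (A-positions 1,2,3,6,7,8,9,10,11,12, B-positions 1,3,4,5,6,8,9,10,11,13).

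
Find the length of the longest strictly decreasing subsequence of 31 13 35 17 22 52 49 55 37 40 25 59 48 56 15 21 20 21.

One longest decreasing subsequence is 52, 49, 37, 25, 21, 20 (positions 6,7,9,11,16,17), of length 6; no longer one exists.

6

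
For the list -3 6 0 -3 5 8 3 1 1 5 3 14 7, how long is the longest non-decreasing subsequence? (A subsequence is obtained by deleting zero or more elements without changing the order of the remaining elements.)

6

Scanning left to right, the best length ending at each element is: -3→1, 6→2, 0→2, -3→2, 5→3, 8→4, 3→3, 1→3, 1→4, 5→5, 3→5, 14→6, 7→6.
So the longest non-decreasing subsequence has length 6, e.g. -3, 0, 1, 1, 5, 14.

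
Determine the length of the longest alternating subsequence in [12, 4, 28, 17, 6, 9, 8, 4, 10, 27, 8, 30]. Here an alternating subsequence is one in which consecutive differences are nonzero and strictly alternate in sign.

9

Track the best alternating length ending on an up-step vs a down-step at each position: up/down = 1/1, 1/2, 3/1, 3/4, 3/4, 5/4, 5/6, 1/6, 7/4, 7/4, 7/8, 9/1.
The maximum over both is 9; one such subsequence is 12, 4, 28, 6, 9, 8, 10, 8, 30.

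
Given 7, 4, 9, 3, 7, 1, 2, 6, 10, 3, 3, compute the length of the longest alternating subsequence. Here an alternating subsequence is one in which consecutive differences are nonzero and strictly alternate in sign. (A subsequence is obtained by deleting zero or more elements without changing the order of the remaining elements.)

Track the best alternating length ending on an up-step vs a down-step at each position: up/down = 1/1, 1/2, 3/1, 1/4, 5/4, 1/6, 7/6, 7/6, 7/1, 7/8, 7/8.
The maximum over both is 8; one such subsequence is 7, 4, 9, 3, 7, 1, 6, 3.

8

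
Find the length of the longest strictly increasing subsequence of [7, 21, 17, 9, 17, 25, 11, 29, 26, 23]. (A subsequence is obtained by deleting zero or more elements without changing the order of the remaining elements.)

One longest increasing subsequence is 7, 9, 17, 25, 29 (positions 1,4,5,6,8), of length 5; no longer one exists.

5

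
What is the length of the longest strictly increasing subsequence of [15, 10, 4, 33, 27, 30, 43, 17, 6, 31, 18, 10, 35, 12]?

5

One longest increasing subsequence is 15, 27, 30, 31, 35 (positions 1,5,6,10,13), of length 5; no longer one exists.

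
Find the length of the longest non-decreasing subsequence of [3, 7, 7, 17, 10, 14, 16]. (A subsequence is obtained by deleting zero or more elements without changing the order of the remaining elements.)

Scanning left to right, the best length ending at each element is: 3→1, 7→2, 7→3, 17→4, 10→4, 14→5, 16→6.
So the longest non-decreasing subsequence has length 6, e.g. 3, 7, 7, 10, 14, 16.

6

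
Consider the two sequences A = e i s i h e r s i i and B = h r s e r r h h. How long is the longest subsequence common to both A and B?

3

Backtracking the LCS table gives one alignment: s (A3,B3) → e (A6,B4) → r (A7,B6).
So the longest common subsequence has length 3.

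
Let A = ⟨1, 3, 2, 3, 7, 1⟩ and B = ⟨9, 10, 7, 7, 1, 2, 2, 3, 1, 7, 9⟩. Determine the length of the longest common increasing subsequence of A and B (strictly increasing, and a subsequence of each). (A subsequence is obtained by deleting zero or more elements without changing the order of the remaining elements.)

A longest common strictly increasing subsequence is 1, 2, 3, 7 (length 4); it appears in order in both A and B, and no longer such subsequence exists.

4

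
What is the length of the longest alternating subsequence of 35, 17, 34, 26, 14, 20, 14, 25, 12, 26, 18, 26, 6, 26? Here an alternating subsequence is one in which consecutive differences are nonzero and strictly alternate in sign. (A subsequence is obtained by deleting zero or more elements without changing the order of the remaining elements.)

13

Track the best alternating length ending on an up-step vs a down-step at each position: up/down = 1/1, 1/2, 3/2, 3/4, 1/4, 5/4, 1/6, 7/4, 1/8, 9/4, 9/10, 11/4, 1/12, 13/4.
The maximum over both is 13; one such subsequence is 35, 17, 34, 14, 20, 14, 25, 12, 26, 18, 26, 6, 26.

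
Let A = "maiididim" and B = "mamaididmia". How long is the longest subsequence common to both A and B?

7

Backtracking the LCS table gives one alignment: m (A1,B3) → a (A2,B4) → i (A4,B5) → d (A5,B6) → i (A6,B7) → d (A7,B8) → i (A8,B10).
So the longest common subsequence has length 7.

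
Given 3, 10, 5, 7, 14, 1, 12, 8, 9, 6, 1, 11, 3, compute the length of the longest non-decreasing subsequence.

6

Let dp[i] be the longest non-decreasing subsequence ending at position i. Then dp = [1, 2, 2, 3, 4, 1, 4, 4, 5, 3, 2, 6, 3].
The maximum is 6; one witness is 3, 5, 7, 8, 9, 11 at positions 1,3,4,8,9,12.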